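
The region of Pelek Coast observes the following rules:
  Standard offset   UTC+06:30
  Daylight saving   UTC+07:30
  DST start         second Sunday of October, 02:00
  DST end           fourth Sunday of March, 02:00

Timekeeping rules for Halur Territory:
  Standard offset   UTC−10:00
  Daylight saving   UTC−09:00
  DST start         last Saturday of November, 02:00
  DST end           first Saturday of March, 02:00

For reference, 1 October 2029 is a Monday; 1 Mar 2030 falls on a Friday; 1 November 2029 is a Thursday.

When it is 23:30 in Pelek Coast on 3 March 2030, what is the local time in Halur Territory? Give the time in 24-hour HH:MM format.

1 October 2029 is a Monday, so the first Sunday is October 7 and the second is October 14.
1 March 2030 is a Friday, so the first Sunday is March 3 and the fourth is March 24.
Daylight saving runs 14 October 2029 – 24 March 2030; 3 March 2030 is inside that window, so Pelek Coast is at UTC+07:30.
23:30 Pelek Coast − 7h30m = 16:00 UTC.
1 November 2029 is a Thursday, so Saturdays fall on 3, 10, 17, 24; the last is November 24.
1 March 2030 is a Friday, so the first Saturday is March 2.
At the standard offset (UTC−10:00), 16:00 UTC − 10h = 06:00 Halur Territory standard time.
The standard-time date in Halur Territory, 3 March 2030, does not fall between 24 November 2029 and 2 March 2030, so daylight saving is not in effect and Halur Territory is at UTC−10:00.
16:00 UTC − 10h = 06:00 Halur Territory.

06:00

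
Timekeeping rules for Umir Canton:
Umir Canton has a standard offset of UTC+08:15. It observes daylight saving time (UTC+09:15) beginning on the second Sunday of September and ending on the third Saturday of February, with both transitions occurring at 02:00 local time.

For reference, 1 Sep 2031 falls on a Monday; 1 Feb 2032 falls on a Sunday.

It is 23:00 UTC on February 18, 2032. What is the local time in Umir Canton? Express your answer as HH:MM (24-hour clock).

1 September 2031 is a Monday, so the first Sunday is September 7 and the second is September 14.
1 February 2032 is a Sunday, so the first Saturday is February 7 and the third is February 21.
At the standard offset (UTC+08:15), 23:00 UTC + 8h15m = 07:15 Umir Canton standard time (rolling into the next day, 19 February 2032).
The standard-time date in Umir Canton, February 19, 2032, lies within the daylight-saving period (14 September 2031 – 21 February 2032), so Umir Canton is on daylight time, UTC+09:15.
23:00 UTC + 9h15m = 08:15 local (rolling into the next day, 19 February 2032).

08:15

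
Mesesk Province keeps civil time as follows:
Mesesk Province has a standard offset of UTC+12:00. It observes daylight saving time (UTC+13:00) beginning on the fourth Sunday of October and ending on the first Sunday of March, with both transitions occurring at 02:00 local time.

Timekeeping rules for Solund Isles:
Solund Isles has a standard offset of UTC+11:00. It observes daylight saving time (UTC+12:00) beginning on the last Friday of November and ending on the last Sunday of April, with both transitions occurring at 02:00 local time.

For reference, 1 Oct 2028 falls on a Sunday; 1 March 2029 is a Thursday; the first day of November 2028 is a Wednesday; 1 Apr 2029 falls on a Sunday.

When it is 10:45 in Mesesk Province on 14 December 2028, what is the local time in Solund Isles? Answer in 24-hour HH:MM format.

09:45

1 October 2028 is a Sunday, so the first Sunday is October 1 and the fourth is October 22.
1 March 2029 is a Thursday, so the first Sunday is March 4.
14 December 2028 lies within the daylight-saving period (22 October 2028 – 4 March 2029), so Mesesk Province is on daylight time, UTC+13:00.
10:45 Mesesk Province − 13h = 21:45 UTC (rolling into the previous day, 13 December 2028).
1 November 2028 is a Wednesday, so Fridays fall on 3, 10, 17, 24; the last is November 24.
1 April 2029 is a Sunday, so Sundays fall on 1, 8, 15, 22, 29; the last is April 29.
At the standard offset (UTC+11:00), 21:45 UTC + 11h = 08:45 Solund Isles standard time (rolling into the next day, 14 December 2028).
The standard-time date in Solund Isles, 14 December 2028, lies within the daylight-saving period (24 November 2028 – 29 April 2029), so Solund Isles is on daylight time, UTC+12:00.
21:45 UTC + 12h = 09:45 Solund Isles (rolling into the next day, 14 December 2028).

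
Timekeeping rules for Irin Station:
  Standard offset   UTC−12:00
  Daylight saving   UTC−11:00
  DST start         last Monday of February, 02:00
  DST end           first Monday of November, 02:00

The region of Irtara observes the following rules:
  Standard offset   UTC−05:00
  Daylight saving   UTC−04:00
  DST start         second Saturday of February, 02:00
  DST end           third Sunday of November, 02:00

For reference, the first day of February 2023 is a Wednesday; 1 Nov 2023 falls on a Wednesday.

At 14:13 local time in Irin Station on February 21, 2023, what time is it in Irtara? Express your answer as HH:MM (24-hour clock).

22:13

1 February 2023 is a Wednesday, so Mondays fall on 6, 13, 20, 27; the last is February 27.
1 November 2023 is a Wednesday, so the first Monday is November 6.
Daylight saving runs 27 February – 6 November; February 21, 2023 is outside that window, so Irin Station is on standard time at UTC−12:00.
14:13 Irin Station + 12h = 02:13 UTC (rolling into the next day, 22 February 2023).
1 February 2023 is a Wednesday, so the first Saturday is February 4 and the second is February 11.
1 November 2023 is a Wednesday, so the first Sunday is November 5 and the third is November 19.
At the standard offset (UTC−05:00), 02:13 UTC − 5h = 21:13 Irtara standard time (rolling into the previous day, 21 February 2023).
Daylight saving runs 11 February – 19 November; the standard-time date in Irtara, February 21, 2023, is inside that window, so Irtara is at UTC−04:00.
02:13 UTC − 4h = 22:13 Irtara (rolling into the previous day, 21 February 2023).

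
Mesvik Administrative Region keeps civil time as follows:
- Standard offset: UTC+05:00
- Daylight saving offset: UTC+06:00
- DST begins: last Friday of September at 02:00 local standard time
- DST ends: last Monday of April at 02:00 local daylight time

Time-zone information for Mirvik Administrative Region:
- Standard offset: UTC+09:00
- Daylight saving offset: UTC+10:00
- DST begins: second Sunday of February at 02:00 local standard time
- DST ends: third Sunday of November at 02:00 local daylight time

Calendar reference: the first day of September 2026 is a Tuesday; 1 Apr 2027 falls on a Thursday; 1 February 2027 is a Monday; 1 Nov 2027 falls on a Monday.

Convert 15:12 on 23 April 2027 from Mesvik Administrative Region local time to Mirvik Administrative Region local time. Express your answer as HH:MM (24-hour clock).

19:12

1 September 2026 is a Tuesday, so Fridays fall on 4, 11, 18, 25; the last is September 25.
1 April 2027 is a Thursday, so Mondays fall on 5, 12, 19, 26; the last is April 26.
Daylight saving runs 25 September 2026 – 26 April 2027; 23 April 2027 is inside that window, so Mesvik Administrative Region is at UTC+06:00.
15:12 Mesvik Administrative Region − 6h = 09:12 UTC.
1 February 2027 is a Monday, so the first Sunday is February 7 and the second is February 14.
1 November 2027 is a Monday, so the first Sunday is November 7 and the third is November 21.
At the standard offset (UTC+09:00), 09:12 UTC + 9h = 18:12 Mirvik Administrative Region standard time.
Daylight saving runs 14 February – 21 November; the standard-time date in Mirvik Administrative Region, 23 April 2027, is inside that window, so Mirvik Administrative Region is at UTC+10:00.
09:12 UTC + 10h = 19:12 Mirvik Administrative Region.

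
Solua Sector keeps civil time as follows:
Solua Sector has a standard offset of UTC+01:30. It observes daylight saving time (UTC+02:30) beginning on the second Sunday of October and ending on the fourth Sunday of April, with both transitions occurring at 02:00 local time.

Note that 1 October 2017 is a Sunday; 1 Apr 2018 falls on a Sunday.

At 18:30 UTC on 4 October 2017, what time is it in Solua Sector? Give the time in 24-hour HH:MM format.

1 October 2017 is a Sunday, so the first Sunday is October 1 and the second is October 8.
1 April 2018 is a Sunday, so the first Sunday is April 1 and the fourth is April 22.
At the standard offset (UTC+01:30), 18:30 UTC + 1h30m = 20:00 Solua Sector standard time.
Daylight saving runs 8 October 2017 – 22 April 2018; the standard-time date in Solua Sector, 4 October 2017, is outside that window, so Solua Sector is on standard time at UTC+01:30.
18:30 UTC + 1h30m = 20:00 local.

20:00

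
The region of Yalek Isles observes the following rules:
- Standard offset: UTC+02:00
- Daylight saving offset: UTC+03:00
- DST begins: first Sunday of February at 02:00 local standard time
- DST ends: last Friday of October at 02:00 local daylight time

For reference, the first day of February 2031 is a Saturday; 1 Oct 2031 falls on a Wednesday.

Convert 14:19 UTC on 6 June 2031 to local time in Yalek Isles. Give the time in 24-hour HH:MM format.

1 February 2031 is a Saturday, so the first Sunday is February 2.
1 October 2031 is a Wednesday, so Fridays fall on 3, 10, 17, 24, 31; the last is October 31.
At the standard offset (UTC+02:00), 14:19 UTC + 2h = 16:19 Yalek Isles standard time.
The standard-time date in Yalek Isles, 6 June 2031, falls between 2 February and 31 October, so daylight saving is in effect and Yalek Isles is at UTC+03:00.
14:19 UTC + 3h = 17:19 local.

17:19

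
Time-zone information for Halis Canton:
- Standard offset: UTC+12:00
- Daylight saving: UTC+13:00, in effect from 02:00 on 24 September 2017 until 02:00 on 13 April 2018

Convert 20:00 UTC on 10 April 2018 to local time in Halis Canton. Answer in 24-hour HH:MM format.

At the standard offset (UTC+12:00), 20:00 UTC + 12h = 08:00 Halis Canton standard time (rolling into the next day, 11 April 2018).
The standard-time date in Halis Canton, 11 April 2018, falls between 24 September 2017 and 13 April 2018, so daylight saving is in effect and Halis Canton is at UTC+13:00.
20:00 UTC + 13h = 09:00 local (rolling into the next day, 11 April 2018).

09:00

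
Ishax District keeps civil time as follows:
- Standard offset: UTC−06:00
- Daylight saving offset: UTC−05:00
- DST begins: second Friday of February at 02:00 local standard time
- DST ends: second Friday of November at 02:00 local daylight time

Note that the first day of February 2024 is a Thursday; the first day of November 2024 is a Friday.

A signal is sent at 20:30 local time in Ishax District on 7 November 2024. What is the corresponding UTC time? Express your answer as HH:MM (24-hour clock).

01:30

1 February 2024 is a Thursday, so the first Friday is February 2 and the second is February 9.
1 November 2024 is a Friday, so the first Friday is November 1 and the second is November 8.
7 November 2024 falls between 9 February and 8 November, so daylight saving is in effect and Ishax District is at UTC−05:00.
20:30 local + 5h = 01:30 UTC (rolling into the next day, 8 November 2024).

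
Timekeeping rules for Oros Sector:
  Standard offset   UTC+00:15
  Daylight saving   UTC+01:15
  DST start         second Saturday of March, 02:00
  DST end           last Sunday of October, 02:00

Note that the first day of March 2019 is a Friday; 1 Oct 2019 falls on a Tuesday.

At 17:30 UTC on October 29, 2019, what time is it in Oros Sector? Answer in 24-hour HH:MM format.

1 March 2019 is a Friday, so the first Saturday is March 2 and the second is March 9.
1 October 2019 is a Tuesday, so Sundays fall on 6, 13, 20, 27; the last is October 27.
At the standard offset (UTC+00:15), 17:30 UTC + 0h15m = 17:45 Oros Sector standard time.
Daylight saving runs 9 March – 27 October; the standard-time date in Oros Sector, October 29, 2019, is outside that window, so Oros Sector is on standard time at UTC+00:15.
17:30 UTC + 0h15m = 17:45 local.

17:45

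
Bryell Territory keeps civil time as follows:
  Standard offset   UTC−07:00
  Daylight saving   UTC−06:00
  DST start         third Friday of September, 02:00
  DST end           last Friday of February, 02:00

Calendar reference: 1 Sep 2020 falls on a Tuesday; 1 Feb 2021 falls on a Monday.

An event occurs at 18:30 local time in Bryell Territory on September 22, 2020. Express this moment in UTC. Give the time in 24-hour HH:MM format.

1 September 2020 is a Tuesday, so the first Friday is September 4 and the third is September 18.
1 February 2021 is a Monday, so Fridays fall on 5, 12, 19, 26; the last is February 26.
September 22, 2020 falls between 18 September 2020 and 26 February 2021, so daylight saving is in effect and Bryell Territory is at UTC−06:00.
18:30 local + 6h = 00:30 UTC (rolling into the next day, 23 September 2020).

00:30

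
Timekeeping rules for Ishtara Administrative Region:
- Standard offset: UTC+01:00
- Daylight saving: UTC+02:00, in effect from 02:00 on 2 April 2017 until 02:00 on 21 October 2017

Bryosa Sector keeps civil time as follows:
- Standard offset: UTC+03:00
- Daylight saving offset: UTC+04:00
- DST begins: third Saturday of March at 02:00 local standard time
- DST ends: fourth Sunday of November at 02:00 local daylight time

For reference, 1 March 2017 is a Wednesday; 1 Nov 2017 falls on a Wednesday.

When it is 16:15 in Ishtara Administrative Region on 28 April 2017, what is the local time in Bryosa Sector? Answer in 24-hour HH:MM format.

Daylight saving runs 2 April – 21 October; 28 April 2017 is inside that window, so Ishtara Administrative Region is at UTC+02:00.
16:15 Ishtara Administrative Region − 2h = 14:15 UTC.
1 March 2017 is a Wednesday, so the first Saturday is March 4 and the third is March 18.
1 November 2017 is a Wednesday, so the first Sunday is November 5 and the fourth is November 26.
At the standard offset (UTC+03:00), 14:15 UTC + 3h = 17:15 Bryosa Sector standard time.
The standard-time date in Bryosa Sector, 28 April 2017, lies within the daylight-saving period (18 March – 26 November), so Bryosa Sector is on daylight time, UTC+04:00.
14:15 UTC + 4h = 18:15 Bryosa Sector.

18:15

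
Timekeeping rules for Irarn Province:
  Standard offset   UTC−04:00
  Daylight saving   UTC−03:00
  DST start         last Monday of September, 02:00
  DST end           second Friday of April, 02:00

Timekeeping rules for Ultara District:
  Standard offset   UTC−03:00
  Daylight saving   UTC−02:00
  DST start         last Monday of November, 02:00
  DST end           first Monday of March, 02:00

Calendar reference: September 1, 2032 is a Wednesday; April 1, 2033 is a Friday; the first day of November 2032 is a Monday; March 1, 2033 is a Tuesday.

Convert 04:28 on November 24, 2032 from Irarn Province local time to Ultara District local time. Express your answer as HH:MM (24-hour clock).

1 September 2032 is a Wednesday, so Mondays fall on 6, 13, 20, 27; the last is September 27.
1 April 2033 is a Friday, so the first Friday is April 1 and the second is April 8.
November 24, 2032 falls between 27 September 2032 and 8 April 2033, so daylight saving is in effect and Irarn Province is at UTC−03:00.
04:28 Irarn Province + 3h = 07:28 UTC.
1 November 2032 is a Monday, so Mondays fall on 1, 8, 15, 22, 29; the last is November 29.
1 March 2033 is a Tuesday, so the first Monday is March 7.
At the standard offset (UTC−03:00), 07:28 UTC − 3h = 04:28 Ultara District standard time.
Daylight saving runs 29 November 2032 – 7 March 2033; the standard-time date in Ultara District, November 24, 2032, is outside that window, so Ultara District is on standard time at UTC−03:00.
07:28 UTC − 3h = 04:28 Ultara District.

04:28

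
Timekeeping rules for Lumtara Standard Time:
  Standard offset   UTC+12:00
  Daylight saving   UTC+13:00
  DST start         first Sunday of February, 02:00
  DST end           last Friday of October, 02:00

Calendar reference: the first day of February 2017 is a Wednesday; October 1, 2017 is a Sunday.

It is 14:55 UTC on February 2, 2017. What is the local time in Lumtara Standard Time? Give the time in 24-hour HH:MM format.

02:55

1 February 2017 is a Wednesday, so the first Sunday is February 5.
1 October 2017 is a Sunday, so Fridays fall on 6, 13, 20, 27; the last is October 27.
At the standard offset (UTC+12:00), 14:55 UTC + 12h = 02:55 Lumtara Standard Time standard time (rolling into the next day, 3 February 2017).
Daylight saving runs 5 February – 27 October; the standard-time date in Lumtara Standard Time, February 3, 2017, is outside that window, so Lumtara Standard Time is on standard time at UTC+12:00.
14:55 UTC + 12h = 02:55 local (rolling into the next day, 3 February 2017).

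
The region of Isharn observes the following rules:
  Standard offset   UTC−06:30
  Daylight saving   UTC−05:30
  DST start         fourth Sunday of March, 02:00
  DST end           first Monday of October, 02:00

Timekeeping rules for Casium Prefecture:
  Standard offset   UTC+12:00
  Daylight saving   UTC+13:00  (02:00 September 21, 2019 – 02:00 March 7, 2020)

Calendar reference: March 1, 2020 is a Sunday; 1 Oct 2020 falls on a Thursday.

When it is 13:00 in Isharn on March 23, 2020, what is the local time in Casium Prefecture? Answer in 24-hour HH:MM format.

06:30

1 March 2020 is a Sunday, so the first Sunday is March 1 and the fourth is March 22.
1 October 2020 is a Thursday, so the first Monday is October 5.
March 23, 2020 falls between 22 March and 5 October, so daylight saving is in effect and Isharn is at UTC−05:30.
13:00 Isharn + 5h30m = 18:30 UTC.
At the standard offset (UTC+12:00), 18:30 UTC + 12h = 06:30 Casium Prefecture standard time (rolling into the next day, 24 March 2020).
Daylight saving runs 21 September 2019 – 7 March 2020; the standard-time date in Casium Prefecture, March 24, 2020, is outside that window, so Casium Prefecture is on standard time at UTC+12:00.
18:30 UTC + 12h = 06:30 Casium Prefecture (rolling into the next day, 24 March 2020).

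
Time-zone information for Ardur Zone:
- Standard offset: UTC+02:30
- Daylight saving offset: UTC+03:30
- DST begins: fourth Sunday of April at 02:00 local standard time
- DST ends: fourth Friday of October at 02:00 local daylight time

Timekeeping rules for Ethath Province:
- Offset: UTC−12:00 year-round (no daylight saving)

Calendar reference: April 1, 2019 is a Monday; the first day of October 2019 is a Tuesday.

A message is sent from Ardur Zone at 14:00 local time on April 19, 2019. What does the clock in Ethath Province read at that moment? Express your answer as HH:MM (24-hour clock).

1 April 2019 is a Monday, so the first Sunday is April 7 and the fourth is April 28.
1 October 2019 is a Tuesday, so the first Friday is October 4 and the fourth is October 25.
April 19, 2019 is outside the daylight-saving period (28 April – 25 October), so Ardur Zone is on standard time, UTC+02:30.
14:00 Ardur Zone − 2h30m = 11:30 UTC.
Ethath Province stays on UTC−12:00 all year.
11:30 UTC − 12h = 23:30 Ethath Province (rolling into the previous day, 18 April 2019).

23:30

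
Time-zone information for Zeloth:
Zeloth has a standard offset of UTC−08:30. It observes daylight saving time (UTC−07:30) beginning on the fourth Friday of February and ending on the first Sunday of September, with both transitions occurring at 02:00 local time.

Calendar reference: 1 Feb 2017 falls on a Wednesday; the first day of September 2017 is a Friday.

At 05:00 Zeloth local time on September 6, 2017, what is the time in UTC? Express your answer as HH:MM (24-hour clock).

1 February 2017 is a Wednesday, so the first Friday is February 3 and the fourth is February 24.
1 September 2017 is a Friday, so the first Sunday is September 3.
September 6, 2017 does not fall between 24 February and 3 September, so daylight saving is not in effect and Zeloth is at UTC−08:30.
05:00 local + 8h30m = 13:30 UTC.

13:30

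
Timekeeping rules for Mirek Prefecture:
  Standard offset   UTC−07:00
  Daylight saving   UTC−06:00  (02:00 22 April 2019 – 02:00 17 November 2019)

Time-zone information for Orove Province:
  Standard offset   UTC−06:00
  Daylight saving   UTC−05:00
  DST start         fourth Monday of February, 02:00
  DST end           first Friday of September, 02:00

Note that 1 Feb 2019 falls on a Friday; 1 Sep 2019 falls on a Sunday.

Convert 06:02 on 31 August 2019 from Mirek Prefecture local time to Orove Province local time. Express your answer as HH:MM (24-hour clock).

07:02

31 August 2019 lies within the daylight-saving period (22 April – 17 November), so Mirek Prefecture is on daylight time, UTC−06:00.
06:02 Mirek Prefecture + 6h = 12:02 UTC.
1 February 2019 is a Friday, so the first Monday is February 4 and the fourth is February 25.
1 September 2019 is a Sunday, so the first Friday is September 6.
At the standard offset (UTC−06:00), 12:02 UTC − 6h = 06:02 Orove Province standard time.
Daylight saving runs 25 February – 6 September; the standard-time date in Orove Province, 31 August 2019, is inside that window, so Orove Province is at UTC−05:00.
12:02 UTC − 5h = 07:02 Orove Province.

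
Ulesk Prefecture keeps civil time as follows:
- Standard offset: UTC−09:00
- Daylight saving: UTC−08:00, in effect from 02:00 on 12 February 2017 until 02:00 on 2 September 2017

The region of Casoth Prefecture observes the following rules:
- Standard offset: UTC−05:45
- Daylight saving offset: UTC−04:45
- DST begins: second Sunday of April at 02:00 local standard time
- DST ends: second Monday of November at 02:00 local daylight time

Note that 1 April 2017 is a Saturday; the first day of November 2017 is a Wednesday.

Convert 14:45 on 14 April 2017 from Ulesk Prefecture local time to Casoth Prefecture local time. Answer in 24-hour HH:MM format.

18:00

14 April 2017 falls between 12 February and 2 September, so daylight saving is in effect and Ulesk Prefecture is at UTC−08:00.
14:45 Ulesk Prefecture + 8h = 22:45 UTC.
1 April 2017 is a Saturday, so the first Sunday is April 2 and the second is April 9.
1 November 2017 is a Wednesday, so the first Monday is November 6 and the second is November 13.
At the standard offset (UTC−05:45), 22:45 UTC − 5h45m = 17:00 Casoth Prefecture standard time.
The standard-time date in Casoth Prefecture, 14 April 2017, lies within the daylight-saving period (9 April – 13 November), so Casoth Prefecture is on daylight time, UTC−04:45.
22:45 UTC − 4h45m = 18:00 Casoth Prefecture.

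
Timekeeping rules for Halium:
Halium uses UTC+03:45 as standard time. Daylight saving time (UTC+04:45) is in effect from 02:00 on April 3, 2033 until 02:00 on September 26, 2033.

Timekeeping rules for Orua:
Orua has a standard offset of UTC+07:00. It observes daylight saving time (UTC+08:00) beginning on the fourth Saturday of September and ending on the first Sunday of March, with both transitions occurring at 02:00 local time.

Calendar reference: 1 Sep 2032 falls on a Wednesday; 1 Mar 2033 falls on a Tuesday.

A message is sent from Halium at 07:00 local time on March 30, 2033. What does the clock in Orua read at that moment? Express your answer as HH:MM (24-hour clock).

Daylight saving runs 3 April – 26 September; March 30, 2033 is outside that window, so Halium is on standard time at UTC+03:45.
07:00 Halium − 3h45m = 03:15 UTC.
1 September 2032 is a Wednesday, so the first Saturday is September 4 and the fourth is September 25.
1 March 2033 is a Tuesday, so the first Sunday is March 6.
At the standard offset (UTC+07:00), 03:15 UTC + 7h = 10:15 Orua standard time.
Daylight saving runs 25 September 2032 – 6 March 2033; the standard-time date in Orua, March 30, 2033, is outside that window, so Orua is on standard time at UTC+07:00.
03:15 UTC + 7h = 10:15 Orua.

10:15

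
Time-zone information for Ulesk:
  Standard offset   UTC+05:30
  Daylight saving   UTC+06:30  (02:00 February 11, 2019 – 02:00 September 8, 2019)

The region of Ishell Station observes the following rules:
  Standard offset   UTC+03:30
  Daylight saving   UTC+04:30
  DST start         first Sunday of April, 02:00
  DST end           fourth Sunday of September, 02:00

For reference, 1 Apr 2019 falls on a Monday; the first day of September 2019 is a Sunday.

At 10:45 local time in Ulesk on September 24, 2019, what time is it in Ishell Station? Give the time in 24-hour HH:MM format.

08:45

Daylight saving runs 11 February – 8 September; September 24, 2019 is outside that window, so Ulesk is on standard time at UTC+05:30.
10:45 Ulesk − 5h30m = 05:15 UTC.
1 April 2019 is a Monday, so the first Sunday is April 7.
1 September 2019 is a Sunday, so the first Sunday is September 1 and the fourth is September 22.
At the standard offset (UTC+03:30), 05:15 UTC + 3h30m = 08:45 Ishell Station standard time.
The standard-time date in Ishell Station, September 24, 2019, does not fall between 7 April and 22 September, so daylight saving is not in effect and Ishell Station is at UTC+03:30.
05:15 UTC + 3h30m = 08:45 Ishell Station.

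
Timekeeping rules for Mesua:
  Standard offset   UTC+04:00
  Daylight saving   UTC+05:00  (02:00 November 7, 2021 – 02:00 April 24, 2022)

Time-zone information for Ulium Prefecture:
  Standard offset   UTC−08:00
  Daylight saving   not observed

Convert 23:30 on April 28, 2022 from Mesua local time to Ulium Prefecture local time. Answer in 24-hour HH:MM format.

11:30

April 28, 2022 is outside the daylight-saving period (7 November 2021 – 24 April 2022), so Mesua is on standard time, UTC+04:00.
23:30 Mesua − 4h = 19:30 UTC.
Ulium Prefecture has no daylight saving, so its offset is UTC−08:00 year-round.
19:30 UTC − 8h = 11:30 Ulium Prefecture.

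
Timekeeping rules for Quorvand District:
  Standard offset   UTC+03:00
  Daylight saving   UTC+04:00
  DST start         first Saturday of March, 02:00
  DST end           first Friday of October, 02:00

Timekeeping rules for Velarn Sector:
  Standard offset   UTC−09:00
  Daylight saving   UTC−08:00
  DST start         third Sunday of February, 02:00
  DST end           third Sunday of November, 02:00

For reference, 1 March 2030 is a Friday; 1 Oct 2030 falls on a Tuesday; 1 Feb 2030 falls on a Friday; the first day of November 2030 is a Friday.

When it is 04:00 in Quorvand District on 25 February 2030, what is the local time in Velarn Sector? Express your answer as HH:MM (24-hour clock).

17:00

1 March 2030 is a Friday, so the first Saturday is March 2.
1 October 2030 is a Tuesday, so the first Friday is October 4.
25 February 2030 does not fall between 2 March and 4 October, so daylight saving is not in effect and Quorvand District is at UTC+03:00.
04:00 Quorvand District − 3h = 01:00 UTC.
1 February 2030 is a Friday, so the first Sunday is February 3 and the third is February 17.
1 November 2030 is a Friday, so the first Sunday is November 3 and the third is November 17.
At the standard offset (UTC−09:00), 01:00 UTC − 9h = 16:00 Velarn Sector standard time (rolling into the previous day, 24 February 2030).
The standard-time date in Velarn Sector, 24 February 2030, lies within the daylight-saving period (17 February – 17 November), so Velarn Sector is on daylight time, UTC−08:00.
01:00 UTC − 8h = 17:00 Velarn Sector (rolling into the previous day, 24 February 2030).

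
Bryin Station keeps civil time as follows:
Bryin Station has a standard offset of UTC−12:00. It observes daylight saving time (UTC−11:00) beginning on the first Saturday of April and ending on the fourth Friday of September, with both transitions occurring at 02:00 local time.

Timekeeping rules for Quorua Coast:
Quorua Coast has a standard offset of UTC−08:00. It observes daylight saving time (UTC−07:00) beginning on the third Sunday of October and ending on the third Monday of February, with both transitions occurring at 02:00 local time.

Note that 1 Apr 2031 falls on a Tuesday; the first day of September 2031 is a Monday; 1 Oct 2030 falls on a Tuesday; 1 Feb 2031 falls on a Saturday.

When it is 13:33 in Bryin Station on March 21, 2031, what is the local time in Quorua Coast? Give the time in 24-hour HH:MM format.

1 April 2031 is a Tuesday, so the first Saturday is April 5.
1 September 2031 is a Monday, so the first Friday is September 5 and the fourth is September 26.
Daylight saving runs 5 April – 26 September; March 21, 2031 is outside that window, so Bryin Station is on standard time at UTC−12:00.
13:33 Bryin Station + 12h = 01:33 UTC (rolling into the next day, 22 March 2031).
1 October 2030 is a Tuesday, so the first Sunday is October 6 and the third is October 20.
1 February 2031 is a Saturday, so the first Monday is February 3 and the third is February 17.
At the standard offset (UTC−08:00), 01:33 UTC − 8h = 17:33 Quorua Coast standard time (rolling into the previous day, 21 March 2031).
The standard-time date in Quorua Coast, March 21, 2031, does not fall between 20 October 2030 and 17 February 2031, so daylight saving is not in effect and Quorua Coast is at UTC−08:00.
01:33 UTC − 8h = 17:33 Quorua Coast (rolling into the previous day, 21 March 2031).

17:33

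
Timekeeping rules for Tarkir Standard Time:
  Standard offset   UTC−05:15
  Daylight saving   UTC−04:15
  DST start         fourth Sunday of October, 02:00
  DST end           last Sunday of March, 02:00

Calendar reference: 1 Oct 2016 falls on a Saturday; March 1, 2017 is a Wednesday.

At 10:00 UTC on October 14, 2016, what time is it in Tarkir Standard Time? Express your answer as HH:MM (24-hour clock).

04:45

1 October 2016 is a Saturday, so the first Sunday is October 2 and the fourth is October 23.
1 March 2017 is a Wednesday, so Sundays fall on 5, 12, 19, 26; the last is March 26.
At the standard offset (UTC−05:15), 10:00 UTC − 5h15m = 04:45 Tarkir Standard Time standard time.
Daylight saving runs 23 October 2016 – 26 March 2017; the standard-time date in Tarkir Standard Time, October 14, 2016, is outside that window, so Tarkir Standard Time is on standard time at UTC−05:15.
10:00 UTC − 5h15m = 04:45 local.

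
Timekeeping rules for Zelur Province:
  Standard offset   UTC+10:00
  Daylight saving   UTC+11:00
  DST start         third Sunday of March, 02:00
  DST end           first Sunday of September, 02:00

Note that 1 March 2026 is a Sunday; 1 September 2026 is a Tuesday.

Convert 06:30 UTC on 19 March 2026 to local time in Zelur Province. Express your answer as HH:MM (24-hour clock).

17:30

1 March 2026 is a Sunday, so the first Sunday is March 1 and the third is March 15.
1 September 2026 is a Tuesday, so the first Sunday is September 6.
At the standard offset (UTC+10:00), 06:30 UTC + 10h = 16:30 Zelur Province standard time.
The standard-time date in Zelur Province, 19 March 2026, falls between 15 March and 6 September, so daylight saving is in effect and Zelur Province is at UTC+11:00.
06:30 UTC + 11h = 17:30 local.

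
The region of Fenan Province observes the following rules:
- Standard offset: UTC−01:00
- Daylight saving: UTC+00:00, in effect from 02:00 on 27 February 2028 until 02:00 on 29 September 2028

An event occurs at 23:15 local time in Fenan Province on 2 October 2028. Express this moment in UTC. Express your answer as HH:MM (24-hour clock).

Daylight saving runs 27 February – 29 September; 2 October 2028 is outside that window, so Fenan Province is on standard time at UTC−01:00.
23:15 local + 1h = 00:15 UTC (rolling into the next day, 3 October 2028).

00:15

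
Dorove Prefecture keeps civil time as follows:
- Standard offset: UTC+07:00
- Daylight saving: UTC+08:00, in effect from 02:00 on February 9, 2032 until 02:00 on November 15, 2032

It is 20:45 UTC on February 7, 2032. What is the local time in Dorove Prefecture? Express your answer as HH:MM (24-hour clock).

03:45

At the standard offset (UTC+07:00), 20:45 UTC + 7h = 03:45 Dorove Prefecture standard time (rolling into the next day, 8 February 2032).
Daylight saving runs 9 February – 15 November; the standard-time date in Dorove Prefecture, February 8, 2032, is outside that window, so Dorove Prefecture is on standard time at UTC+07:00.
20:45 UTC + 7h = 03:45 local (rolling into the next day, 8 February 2032).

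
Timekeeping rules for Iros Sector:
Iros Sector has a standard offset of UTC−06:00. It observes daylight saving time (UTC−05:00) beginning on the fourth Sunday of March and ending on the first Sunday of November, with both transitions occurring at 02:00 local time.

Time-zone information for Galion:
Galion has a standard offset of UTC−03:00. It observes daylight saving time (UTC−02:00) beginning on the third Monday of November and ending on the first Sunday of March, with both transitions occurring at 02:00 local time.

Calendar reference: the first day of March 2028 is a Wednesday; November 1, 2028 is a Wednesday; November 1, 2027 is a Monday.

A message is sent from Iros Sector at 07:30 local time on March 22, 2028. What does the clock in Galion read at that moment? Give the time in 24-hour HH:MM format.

1 March 2028 is a Wednesday, so the first Sunday is March 5 and the fourth is March 26.
1 November 2028 is a Wednesday, so the first Sunday is November 5.
March 22, 2028 does not fall between 26 March and 5 November, so daylight saving is not in effect and Iros Sector is at UTC−06:00.
07:30 Iros Sector + 6h = 13:30 UTC.
1 November 2027 is a Monday, so the first Monday is November 1 and the third is November 15.
1 March 2028 is a Wednesday, so the first Sunday is March 5.
At the standard offset (UTC−03:00), 13:30 UTC − 3h = 10:30 Galion standard time.
The standard-time date in Galion, March 22, 2028, is outside the daylight-saving period (15 November 2027 – 5 March 2028), so Galion is on standard time, UTC−03:00.
13:30 UTC − 3h = 10:30 Galion.

10:30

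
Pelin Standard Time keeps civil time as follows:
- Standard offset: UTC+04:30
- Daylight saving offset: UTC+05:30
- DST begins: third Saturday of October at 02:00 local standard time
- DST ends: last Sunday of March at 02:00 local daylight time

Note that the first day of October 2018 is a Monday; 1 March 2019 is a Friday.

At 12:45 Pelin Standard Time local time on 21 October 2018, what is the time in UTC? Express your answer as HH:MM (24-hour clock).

1 October 2018 is a Monday, so the first Saturday is October 6 and the third is October 20.
1 March 2019 is a Friday, so Sundays fall on 3, 10, 17, 24, 31; the last is March 31.
Daylight saving runs 20 October 2018 – 31 March 2019; 21 October 2018 is inside that window, so Pelin Standard Time is at UTC+05:30.
12:45 local − 5h30m = 07:15 UTC.

07:15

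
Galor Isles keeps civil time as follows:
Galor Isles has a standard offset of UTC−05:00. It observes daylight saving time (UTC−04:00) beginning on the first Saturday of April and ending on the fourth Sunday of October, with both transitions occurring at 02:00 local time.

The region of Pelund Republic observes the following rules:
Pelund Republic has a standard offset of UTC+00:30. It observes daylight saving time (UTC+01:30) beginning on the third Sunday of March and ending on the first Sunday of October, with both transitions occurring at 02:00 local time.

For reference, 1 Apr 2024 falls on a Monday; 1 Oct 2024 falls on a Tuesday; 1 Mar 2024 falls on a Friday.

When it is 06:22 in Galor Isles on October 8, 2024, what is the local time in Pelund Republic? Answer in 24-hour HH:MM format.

10:52

1 April 2024 is a Monday, so the first Saturday is April 6.
1 October 2024 is a Tuesday, so the first Sunday is October 6 and the fourth is October 27.
Daylight saving runs 6 April – 27 October; October 8, 2024 is inside that window, so Galor Isles is at UTC−04:00.
06:22 Galor Isles + 4h = 10:22 UTC.
1 March 2024 is a Friday, so the first Sunday is March 3 and the third is March 17.
1 October 2024 is a Tuesday, so the first Sunday is October 6.
At the standard offset (UTC+00:30), 10:22 UTC + 0h30m = 10:52 Pelund Republic standard time.
Daylight saving runs 17 March – 6 October; the standard-time date in Pelund Republic, October 8, 2024, is outside that window, so Pelund Republic is on standard time at UTC+00:30.
10:22 UTC + 0h30m = 10:52 Pelund Republic.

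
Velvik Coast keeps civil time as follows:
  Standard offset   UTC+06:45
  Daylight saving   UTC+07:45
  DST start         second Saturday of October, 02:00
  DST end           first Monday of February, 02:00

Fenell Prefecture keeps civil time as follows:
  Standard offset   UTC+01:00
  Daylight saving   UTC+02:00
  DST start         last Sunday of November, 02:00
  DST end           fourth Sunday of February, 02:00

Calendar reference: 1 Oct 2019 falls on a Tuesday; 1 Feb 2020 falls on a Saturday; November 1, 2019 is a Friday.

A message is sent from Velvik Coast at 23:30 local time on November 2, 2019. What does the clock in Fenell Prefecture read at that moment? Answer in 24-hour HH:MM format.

1 October 2019 is a Tuesday, so the first Saturday is October 5 and the second is October 12.
1 February 2020 is a Saturday, so the first Monday is February 3.
November 2, 2019 lies within the daylight-saving period (12 October 2019 – 3 February 2020), so Velvik Coast is on daylight time, UTC+07:45.
23:30 Velvik Coast − 7h45m = 15:45 UTC.
1 November 2019 is a Friday, so Sundays fall on 3, 10, 17, 24; the last is November 24.
1 February 2020 is a Saturday, so the first Sunday is February 2 and the fourth is February 23.
At the standard offset (UTC+01:00), 15:45 UTC + 1h = 16:45 Fenell Prefecture standard time.
The standard-time date in Fenell Prefecture, November 2, 2019, does not fall between 24 November 2019 and 23 February 2020, so daylight saving is not in effect and Fenell Prefecture is at UTC+01:00.
15:45 UTC + 1h = 16:45 Fenell Prefecture.

16:45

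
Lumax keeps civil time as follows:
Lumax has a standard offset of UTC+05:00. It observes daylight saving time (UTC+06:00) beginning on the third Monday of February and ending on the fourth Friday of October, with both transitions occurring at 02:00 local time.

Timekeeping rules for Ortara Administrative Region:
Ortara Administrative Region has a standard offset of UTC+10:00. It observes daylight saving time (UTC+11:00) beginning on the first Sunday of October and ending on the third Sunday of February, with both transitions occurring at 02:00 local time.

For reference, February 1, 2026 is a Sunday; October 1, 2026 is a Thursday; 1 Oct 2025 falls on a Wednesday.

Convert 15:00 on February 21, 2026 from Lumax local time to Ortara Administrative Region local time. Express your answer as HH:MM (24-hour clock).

19:00

1 February 2026 is a Sunday, so the first Monday is February 2 and the third is February 16.
1 October 2026 is a Thursday, so the first Friday is October 2 and the fourth is October 23.
Daylight saving runs 16 February – 23 October; February 21, 2026 is inside that window, so Lumax is at UTC+06:00.
15:00 Lumax − 6h = 09:00 UTC.
1 October 2025 is a Wednesday, so the first Sunday is October 5.
1 February 2026 is a Sunday, so the first Sunday is February 1 and the third is February 15.
At the standard offset (UTC+10:00), 09:00 UTC + 10h = 19:00 Ortara Administrative Region standard time.
The standard-time date in Ortara Administrative Region, February 21, 2026, does not fall between 5 October 2025 and 15 February 2026, so daylight saving is not in effect and Ortara Administrative Region is at UTC+10:00.
09:00 UTC + 10h = 19:00 Ortara Administrative Region.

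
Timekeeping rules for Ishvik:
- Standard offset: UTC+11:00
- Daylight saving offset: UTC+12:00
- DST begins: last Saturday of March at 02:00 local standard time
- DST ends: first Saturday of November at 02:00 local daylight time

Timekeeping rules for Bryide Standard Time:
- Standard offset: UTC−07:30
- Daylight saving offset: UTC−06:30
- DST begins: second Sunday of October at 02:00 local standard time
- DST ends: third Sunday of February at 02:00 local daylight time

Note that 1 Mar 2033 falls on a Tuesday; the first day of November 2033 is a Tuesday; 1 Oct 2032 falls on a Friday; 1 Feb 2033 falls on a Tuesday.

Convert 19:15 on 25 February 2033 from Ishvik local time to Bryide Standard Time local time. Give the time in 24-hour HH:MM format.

1 March 2033 is a Tuesday, so Saturdays fall on 5, 12, 19, 26; the last is March 26.
1 November 2033 is a Tuesday, so the first Saturday is November 5.
25 February 2033 is outside the daylight-saving period (26 March – 5 November), so Ishvik is on standard time, UTC+11:00.
19:15 Ishvik − 11h = 08:15 UTC.
1 October 2032 is a Friday, so the first Sunday is October 3 and the second is October 10.
1 February 2033 is a Tuesday, so the first Sunday is February 6 and the third is February 20.
At the standard offset (UTC−07:30), 08:15 UTC − 7h30m = 00:45 Bryide Standard Time standard time.
The standard-time date in Bryide Standard Time, 25 February 2033, does not fall between 10 October 2032 and 20 February 2033, so daylight saving is not in effect and Bryide Standard Time is at UTC−07:30.
08:15 UTC − 7h30m = 00:45 Bryide Standard Time.

00:45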